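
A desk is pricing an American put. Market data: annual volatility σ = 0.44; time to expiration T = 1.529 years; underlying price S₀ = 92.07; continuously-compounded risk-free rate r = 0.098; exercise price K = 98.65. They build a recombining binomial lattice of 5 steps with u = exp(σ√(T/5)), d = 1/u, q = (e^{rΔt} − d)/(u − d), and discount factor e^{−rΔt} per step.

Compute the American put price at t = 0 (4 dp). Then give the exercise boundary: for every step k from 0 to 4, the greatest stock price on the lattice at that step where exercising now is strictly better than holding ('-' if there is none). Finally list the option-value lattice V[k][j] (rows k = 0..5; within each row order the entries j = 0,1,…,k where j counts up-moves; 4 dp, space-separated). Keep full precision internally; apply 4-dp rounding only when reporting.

price = 18.0353
boundary = - - 56.5948 44.3716 56.5948
tree:
18.0353
28.0769 9.1429
42.0552 15.8786 2.9989
54.2784 26.5821 6.1972 0.0000
63.8616 42.0552 12.8066 0.0000 0.0000
71.3751 54.2784 26.4650 0.0000 0.0000 0.0000

Δt=0.30580  u=1.27547  d=0.78402  q=0.50137  discount=0.97048
step 5 (expiry): payoffs max(K−S,0) = 71.3751 54.2784 26.4650 0.0000 0.0000 0.0000
step 4: (k=4,j=0): S=34.7884, (K−S)⁺=63.8616, hold=60.9491 ⇒ V=63.8616 exercise | (k=4,j=1): S=56.5948, (K−S)⁺=42.0552, hold=39.1427 ⇒ V=42.0552 exercise | (k=4,j=2): S=92.0700, (K−S)⁺=6.5800, hold=12.8066 ⇒ V=12.8066 continue | (k=4,j=3): S=149.7822, (K−S)⁺=0.0000, hold=0.0000 ⇒ V=0.0000 continue | (k=4,j=4): S=243.6700, (K−S)⁺=0.0000, hold=0.0000 ⇒ V=0.0000 continue  boundary S*=56.5948
step 3: (k=3,j=0): S=44.3716, (K−S)⁺=54.2784, hold=51.3659 ⇒ V=54.2784 exercise | (k=3,j=1): S=72.1850, (K−S)⁺=26.4650, hold=26.5821 ⇒ V=26.5821 continue | (k=3,j=2): S=117.4327, (K−S)⁺=0.0000, hold=6.1972 ⇒ V=6.1972 continue | (k=3,j=3): S=191.0430, (K−S)⁺=0.0000, hold=0.0000 ⇒ V=0.0000 continue  boundary S*=44.3716
step 2: (k=2,j=0): S=56.5948, (K−S)⁺=42.0552, hold=39.1997 ⇒ V=42.0552 exercise | (k=2,j=1): S=92.0700, (K−S)⁺=6.5800, hold=15.8786 ⇒ V=15.8786 continue | (k=2,j=2): S=149.7822, (K−S)⁺=0.0000, hold=2.9989 ⇒ V=2.9989 continue  boundary S*=56.5948
step 1: (k=1,j=0): S=72.1850, (K−S)⁺=26.4650, hold=28.0769 ⇒ V=28.0769 continue | (k=1,j=1): S=117.4327, (K−S)⁺=0.0000, hold=9.1429 ⇒ V=9.1429 continue  boundary S*=-
step 0: (k=0,j=0): S=92.0700, (K−S)⁺=6.5800, hold=18.0353 ⇒ V=18.0353 continue  boundary S*=-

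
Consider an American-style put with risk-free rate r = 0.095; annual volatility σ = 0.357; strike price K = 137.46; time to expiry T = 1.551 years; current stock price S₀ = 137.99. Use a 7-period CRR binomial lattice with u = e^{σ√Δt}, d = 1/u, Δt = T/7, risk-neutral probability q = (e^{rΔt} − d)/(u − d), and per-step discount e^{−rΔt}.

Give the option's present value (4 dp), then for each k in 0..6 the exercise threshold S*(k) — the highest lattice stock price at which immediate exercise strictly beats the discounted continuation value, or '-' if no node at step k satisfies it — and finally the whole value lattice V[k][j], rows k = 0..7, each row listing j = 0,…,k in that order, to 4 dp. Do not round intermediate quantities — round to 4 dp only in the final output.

Δt=0.22157, u=1.18299, d=0.84532, q=0.52108, disc=e^(-rΔt)=0.97917
k=7 terminal: V=max(K-S,0) → 94.9020 77.9016 54.1102 20.8149 0.0000 0.0000 0.0000 0.0000
k=6: j=0 S=50.3457 intr=87.1143 cont=84.2511 V=87.1143[EX]; j=1 S=70.4570 intr=67.0030 cont=64.1398 V=67.0030[EX]; j=2 S=98.6020 intr=38.8580 cont=35.9948 V=38.8580[EX]; j=3 S=137.9900 intr=0.0000 cont=9.7609 V=9.7609[hold]; j=4 S=193.1121 intr=0.0000 cont=0.0000 V=0.0000[hold]; j=5 S=270.2535 intr=0.0000 cont=0.0000 V=0.0000[hold]; j=6 S=378.2102 intr=0.0000 cont=0.0000 V=0.0000[hold]  S*(6)=98.6020
k=5: j=0 S=59.5584 intr=77.9016 cont=75.0384 V=77.9016[EX]; j=1 S=83.3498 intr=54.1102 cont=51.2470 V=54.1102[EX]; j=2 S=116.6451 intr=20.8149 cont=23.2024 V=23.2024[hold]; j=3 S=163.2407 intr=0.0000 cont=4.5773 V=4.5773[hold]; j=4 S=228.4496 intr=0.0000 cont=0.0000 V=0.0000[hold]; j=5 S=319.7071 intr=0.0000 cont=0.0000 V=0.0000[hold]  S*(5)=83.3498
k=4: j=0 S=70.4570 intr=67.0030 cont=64.1398 V=67.0030[EX]; j=1 S=98.6020 intr=38.8580 cont=37.2130 V=38.8580[EX]; j=2 S=137.9900 intr=0.0000 cont=13.2160 V=13.2160[hold]; j=3 S=193.1121 intr=0.0000 cont=2.1465 V=2.1465[hold]; j=4 S=270.2535 intr=0.0000 cont=0.0000 V=0.0000[hold]  S*(4)=98.6020
k=3: j=0 S=83.3498 intr=54.1102 cont=51.2470 V=54.1102[EX]; j=1 S=116.6451 intr=20.8149 cont=24.9653 V=24.9653[hold]; j=2 S=163.2407 intr=0.0000 cont=7.2927 V=7.2927[hold]; j=3 S=228.4496 intr=0.0000 cont=1.0066 V=1.0066[hold]  S*(3)=83.3498
k=2: j=0 S=98.6020 intr=38.8580 cont=38.1125 V=38.8580[EX]; j=1 S=137.9900 intr=0.0000 cont=15.4282 V=15.4282[hold]; j=2 S=193.1121 intr=0.0000 cont=3.9334 V=3.9334[hold]  S*(2)=98.6020
k=1: j=0 S=116.6451 intr=20.8149 cont=26.0940 V=26.0940[hold]; j=1 S=163.2407 intr=0.0000 cont=9.2419 V=9.2419[hold]  S*(1)=-
k=0: j=0 S=137.9900 intr=0.0000 cont=16.9520 V=16.9520[hold]  S*(0)=-

price = 16.9520
boundary = - - 98.6020 83.3498 98.6020 83.3498 98.6020
tree:
16.9520
26.0940 9.2419
38.8580 15.4282 3.9334
54.1102 24.9653 7.2927 1.0066
67.0030 38.8580 13.2160 2.1465 0.0000
77.9016 54.1102 23.2024 4.5773 0.0000 0.0000
87.1143 67.0030 38.8580 9.7609 0.0000 0.0000 0.0000
94.9020 77.9016 54.1102 20.8149 0.0000 0.0000 0.0000 0.0000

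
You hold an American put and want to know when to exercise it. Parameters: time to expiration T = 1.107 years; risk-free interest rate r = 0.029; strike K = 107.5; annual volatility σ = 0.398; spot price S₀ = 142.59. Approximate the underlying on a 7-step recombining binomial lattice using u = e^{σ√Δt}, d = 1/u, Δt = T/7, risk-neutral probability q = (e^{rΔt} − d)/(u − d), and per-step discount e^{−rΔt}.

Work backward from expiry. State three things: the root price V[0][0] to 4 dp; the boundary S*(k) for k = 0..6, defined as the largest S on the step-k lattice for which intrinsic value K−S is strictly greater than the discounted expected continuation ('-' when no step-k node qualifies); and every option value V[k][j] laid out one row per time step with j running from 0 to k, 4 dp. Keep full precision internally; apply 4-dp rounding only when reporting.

Δt=0.15814, u=1.17149, d=0.85362, q=0.47497, disc=e^(-rΔt)=0.99542
k=7 terminal: V=max(K-S,0) → 60.4100 42.8747 18.8095 0.0000 0.0000 0.0000 0.0000 0.0000
k=6: j=0 S=55.1652 intr=52.3348 cont=51.8429 V=52.3348[EX]; j=1 S=75.7077 intr=31.7923 cont=31.3004 V=31.7923[EX]; j=2 S=103.8998 intr=3.6002 cont=9.8303 V=9.8303[hold]; j=3 S=142.5900 intr=0.0000 cont=0.0000 V=0.0000[hold]; j=4 S=195.6877 intr=0.0000 cont=0.0000 V=0.0000[hold]; j=5 S=268.5580 intr=0.0000 cont=0.0000 V=0.0000[hold]; j=6 S=368.5637 intr=0.0000 cont=0.0000 V=0.0000[hold]  S*(6)=75.7077
k=5: j=0 S=64.6253 intr=42.8747 cont=42.3828 V=42.8747[EX]; j=1 S=88.6905 intr=18.8095 cont=21.2631 V=21.2631[hold]; j=2 S=121.7172 intr=0.0000 cont=5.1375 V=5.1375[hold]; j=3 S=167.0422 intr=0.0000 cont=0.0000 V=0.0000[hold]; j=4 S=229.2455 intr=0.0000 cont=0.0000 V=0.0000[hold]; j=5 S=314.6120 intr=0.0000 cont=0.0000 V=0.0000[hold]  S*(5)=64.6253
k=4: j=0 S=75.7077 intr=31.7923 cont=32.4605 V=32.4605[hold]; j=1 S=103.8998 intr=3.6002 cont=13.5416 V=13.5416[hold]; j=2 S=142.5900 intr=0.0000 cont=2.6850 V=2.6850[hold]; j=3 S=195.6877 intr=0.0000 cont=0.0000 V=0.0000[hold]; j=4 S=268.5580 intr=0.0000 cont=0.0000 V=0.0000[hold]  S*(4)=-
k=3: j=0 S=88.6905 intr=18.8095 cont=23.3671 V=23.3671[hold]; j=1 S=121.7172 intr=0.0000 cont=8.3466 V=8.3466[hold]; j=2 S=167.0422 intr=0.0000 cont=1.4032 V=1.4032[hold]; j=3 S=229.2455 intr=0.0000 cont=0.0000 V=0.0000[hold]  S*(3)=-
k=2: j=0 S=103.8998 intr=3.6002 cont=16.1585 V=16.1585[hold]; j=1 S=142.5900 intr=0.0000 cont=5.0256 V=5.0256[hold]; j=2 S=195.6877 intr=0.0000 cont=0.7334 V=0.7334[hold]  S*(2)=-
k=1: j=0 S=121.7172 intr=0.0000 cont=10.8209 V=10.8209[hold]; j=1 S=167.0422 intr=0.0000 cont=2.9732 V=2.9732[hold]  S*(1)=-
k=0: j=0 S=142.5900 intr=0.0000 cont=7.0610 V=7.0610[hold]  S*(0)=-

price = 7.0610
boundary = - - - - - 64.6253 75.7077
tree:
7.0610
10.8209 2.9732
16.1585 5.0256 0.7334
23.3671 8.3466 1.4032 0.0000
32.4605 13.5416 2.6850 0.0000 0.0000
42.8747 21.2631 5.1375 0.0000 0.0000 0.0000
52.3348 31.7923 9.8303 0.0000 0.0000 0.0000 0.0000
60.4100 42.8747 18.8095 0.0000 0.0000 0.0000 0.0000 0.0000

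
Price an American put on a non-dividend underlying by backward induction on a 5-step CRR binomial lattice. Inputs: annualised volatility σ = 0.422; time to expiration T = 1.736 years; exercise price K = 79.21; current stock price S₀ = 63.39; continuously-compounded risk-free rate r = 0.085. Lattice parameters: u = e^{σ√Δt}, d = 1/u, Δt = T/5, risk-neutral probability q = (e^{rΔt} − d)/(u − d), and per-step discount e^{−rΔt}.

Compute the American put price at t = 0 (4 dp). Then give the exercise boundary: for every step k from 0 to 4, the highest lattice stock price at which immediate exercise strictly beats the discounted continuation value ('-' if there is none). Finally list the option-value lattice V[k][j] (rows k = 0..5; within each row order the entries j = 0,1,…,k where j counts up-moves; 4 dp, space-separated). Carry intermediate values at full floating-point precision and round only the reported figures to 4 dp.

params: Δt=0.34720 u=1.28230 d=0.77985 q=0.49776 e^(-rΔt)=0.97092
t_5 payoffs: 60.9262 49.1459 29.7755 0.0000 0.0000 0.0000
t_4: node(4,0) S=23.4454 payoff=55.7646 vs cont=53.4611 → 55.7646 [stop]  node(4,1) S=38.5513 payoff=40.6587 vs cont=38.3552 → 40.6587 [stop]  node(4,2) S=63.3900 payoff=15.8200 vs cont=14.5194 → 15.8200 [stop]  node(4,3) S=104.2323 payoff=0.0000 vs cont=0.0000 → 0.0000 [wait]  node(4,4) S=171.3893 payoff=0.0000 vs cont=0.0000 → 0.0000 [wait]  ⇒ S*(4)=63.3900
t_3: node(3,0) S=30.0641 payoff=49.1459 vs cont=46.8424 → 49.1459 [stop]  node(3,1) S=49.4345 payoff=29.7755 vs cont=27.4720 → 29.7755 [stop]  node(3,2) S=81.2852 payoff=0.0000 vs cont=7.7143 → 7.7143 [wait]  node(3,3) S=133.6574 payoff=0.0000 vs cont=0.0000 → 0.0000 [wait]  ⇒ S*(3)=49.4345
t_2: node(2,0) S=38.5513 payoff=40.6587 vs cont=38.3552 → 40.6587 [stop]  node(2,1) S=63.3900 payoff=15.8200 vs cont=18.2477 → 18.2477 [wait]  node(2,2) S=104.2323 payoff=0.0000 vs cont=3.7617 → 3.7617 [wait]  ⇒ S*(2)=38.5513
t_1: node(1,0) S=49.4345 payoff=29.7755 vs cont=28.6453 → 29.7755 [stop]  node(1,1) S=81.2852 payoff=0.0000 vs cont=10.7161 → 10.7161 [wait]  ⇒ S*(1)=49.4345
t_0: node(0,0) S=63.3900 payoff=15.8200 vs cont=19.6984 → 19.6984 [wait]  ⇒ S*(0)=-

price = 19.6984
boundary = - 49.4345 38.5513 49.4345 63.3900
tree:
19.6984
29.7755 10.7161
40.6587 18.2477 3.7617
49.1459 29.7755 7.7143 0.0000
55.7646 40.6587 15.8200 0.0000 0.0000
60.9262 49.1459 29.7755 0.0000 0.0000 0.0000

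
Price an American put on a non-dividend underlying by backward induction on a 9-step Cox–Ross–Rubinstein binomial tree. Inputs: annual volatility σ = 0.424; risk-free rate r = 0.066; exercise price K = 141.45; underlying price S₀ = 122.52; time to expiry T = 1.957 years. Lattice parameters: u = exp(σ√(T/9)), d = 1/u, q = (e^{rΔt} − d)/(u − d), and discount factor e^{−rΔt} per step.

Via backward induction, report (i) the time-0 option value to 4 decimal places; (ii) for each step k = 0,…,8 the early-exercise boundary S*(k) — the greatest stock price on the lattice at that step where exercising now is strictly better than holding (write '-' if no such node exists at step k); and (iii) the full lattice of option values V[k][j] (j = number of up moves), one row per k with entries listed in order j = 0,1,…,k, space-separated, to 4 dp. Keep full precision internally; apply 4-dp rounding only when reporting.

params: Δt=0.21744 u=1.21862 d=0.82060 q=0.48705 e^(-rΔt)=0.98575
t_9 payoffs: 120.7768 110.7498 95.8595 73.7471 40.9097 0.0000 0.0000 0.0000 0.0000 0.0000
t_8: node(8,0) S=25.1927 payoff=116.2573 vs cont=114.2418 → 116.2573 [stop]  node(8,1) S=37.4117 payoff=104.0383 vs cont=102.0228 → 104.0383 [stop]  node(8,2) S=55.5572 payoff=85.8928 vs cont=83.8773 → 85.8928 [stop]  node(8,3) S=82.5038 payoff=58.9462 vs cont=56.9307 → 58.9462 [stop]  node(8,4) S=122.5200 payoff=18.9300 vs cont=20.6856 → 20.6856 [wait]  node(8,5) S=181.9450 payoff=0.0000 vs cont=0.0000 → 0.0000 [wait]  node(8,6) S=270.1926 payoff=0.0000 vs cont=0.0000 → 0.0000 [wait]  node(8,7) S=401.2423 payoff=0.0000 vs cont=0.0000 → 0.0000 [wait]  node(8,8) S=595.8540 payoff=0.0000 vs cont=0.0000 → 0.0000 [wait]  ⇒ S*(8)=82.5038
t_7: node(7,0) S=30.7002 payoff=110.7498 vs cont=108.7343 → 110.7498 [stop]  node(7,1) S=45.5905 payoff=95.8595 vs cont=93.8440 → 95.8595 [stop]  node(7,2) S=67.7029 payoff=73.7471 vs cont=71.7316 → 73.7471 [stop]  node(7,3) S=100.5403 payoff=40.9097 vs cont=39.7371 → 40.9097 [stop]  node(7,4) S=149.3047 payoff=0.0000 vs cont=10.4595 → 10.4595 [wait]  node(7,5) S=221.7210 payoff=0.0000 vs cont=0.0000 → 0.0000 [wait]  node(7,6) S=329.2608 payoff=0.0000 vs cont=0.0000 → 0.0000 [wait]  node(7,7) S=488.9599 payoff=0.0000 vs cont=0.0000 → 0.0000 [wait]  ⇒ S*(7)=100.5403
t_6: node(6,0) S=37.4117 payoff=104.0383 vs cont=102.0228 → 104.0383 [stop]  node(6,1) S=55.5572 payoff=85.8928 vs cont=83.8773 → 85.8928 [stop]  node(6,2) S=82.5038 payoff=58.9462 vs cont=56.9307 → 58.9462 [stop]  node(6,3) S=122.5200 payoff=18.9300 vs cont=25.7073 → 25.7073 [wait]  node(6,4) S=181.9450 payoff=0.0000 vs cont=5.2888 → 5.2888 [wait]  node(6,5) S=270.1926 payoff=0.0000 vs cont=0.0000 → 0.0000 [wait]  node(6,6) S=401.2423 payoff=0.0000 vs cont=0.0000 → 0.0000 [wait]  ⇒ S*(6)=82.5038
t_5: node(5,0) S=45.5905 payoff=95.8595 vs cont=93.8440 → 95.8595 [stop]  node(5,1) S=67.7029 payoff=73.7471 vs cont=71.7316 → 73.7471 [stop]  node(5,2) S=100.5403 payoff=40.9097 vs cont=42.1480 → 42.1480 [wait]  node(5,3) S=149.3047 payoff=0.0000 vs cont=15.5379 → 15.5379 [wait]  node(5,4) S=221.7210 payoff=0.0000 vs cont=2.6742 → 2.6742 [wait]  node(5,5) S=329.2608 payoff=0.0000 vs cont=0.0000 → 0.0000 [wait]  ⇒ S*(5)=67.7029
t_4: node(4,0) S=55.5572 payoff=85.8928 vs cont=83.8773 → 85.8928 [stop]  node(4,1) S=82.5038 payoff=58.9462 vs cont=57.5253 → 58.9462 [stop]  node(4,2) S=122.5200 payoff=18.9300 vs cont=28.7717 → 28.7717 [wait]  node(4,3) S=181.9450 payoff=0.0000 vs cont=9.1405 → 9.1405 [wait]  node(4,4) S=270.1926 payoff=0.0000 vs cont=1.3522 → 1.3522 [wait]  ⇒ S*(4)=82.5038
t_3: node(3,0) S=67.7029 payoff=73.7471 vs cont=71.7316 → 73.7471 [stop]  node(3,1) S=100.5403 payoff=40.9097 vs cont=43.6192 → 43.6192 [wait]  node(3,2) S=149.3047 payoff=0.0000 vs cont=18.9366 → 18.9366 [wait]  node(3,3) S=221.7210 payoff=0.0000 vs cont=5.2710 → 5.2710 [wait]  ⇒ S*(3)=67.7029
t_2: node(2,0) S=82.5038 payoff=58.9462 vs cont=58.2316 → 58.9462 [stop]  node(2,1) S=122.5200 payoff=18.9300 vs cont=31.1474 → 31.1474 [wait]  node(2,2) S=181.9450 payoff=0.0000 vs cont=12.1058 → 12.1058 [wait]  ⇒ S*(2)=82.5038
t_1: node(1,0) S=100.5403 payoff=40.9097 vs cont=44.7598 → 44.7598 [wait]  node(1,1) S=149.3047 payoff=0.0000 vs cont=21.5615 → 21.5615 [wait]  ⇒ S*(1)=-
t_0: node(0,0) S=122.5200 payoff=18.9300 vs cont=32.9843 → 32.9843 [wait]  ⇒ S*(0)=-

price = 32.9843
boundary = - - 82.5038 67.7029 82.5038 67.7029 82.5038 100.5403 82.5038
tree:
32.9843
44.7598 21.5615
58.9462 31.1474 12.1058
73.7471 43.6192 18.9366 5.2710
85.8928 58.9462 28.7717 9.1405 1.3522
95.8595 73.7471 42.1480 15.5379 2.6742 0.0000
104.0383 85.8928 58.9462 25.7073 5.2888 0.0000 0.0000
110.7498 95.8595 73.7471 40.9097 10.4595 0.0000 0.0000 0.0000
116.2573 104.0383 85.8928 58.9462 20.6856 0.0000 0.0000 0.0000 0.0000
120.7768 110.7498 95.8595 73.7471 40.9097 0.0000 0.0000 0.0000 0.0000 0.0000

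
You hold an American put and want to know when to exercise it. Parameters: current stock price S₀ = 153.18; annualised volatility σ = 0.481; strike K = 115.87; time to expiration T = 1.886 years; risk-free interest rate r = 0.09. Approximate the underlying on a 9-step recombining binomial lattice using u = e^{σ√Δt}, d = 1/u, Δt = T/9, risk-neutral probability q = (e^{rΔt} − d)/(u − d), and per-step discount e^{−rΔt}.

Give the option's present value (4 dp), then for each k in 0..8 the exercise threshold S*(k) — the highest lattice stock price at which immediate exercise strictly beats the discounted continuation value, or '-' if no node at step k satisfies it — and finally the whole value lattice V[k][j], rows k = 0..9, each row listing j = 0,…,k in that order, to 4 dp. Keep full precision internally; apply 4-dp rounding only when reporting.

params: Δt=0.20956 u=1.24631 d=0.80237 q=0.48806 e^(-rΔt)=0.98132
t_9 payoffs: 94.7564 83.0744 64.9288 36.7435 0.0000 0.0000 0.0000 0.0000 0.0000 0.0000
t_8: node(8,0) S=26.3141 payoff=89.5559 vs cont=87.3911 → 89.5559 [stop]  node(8,1) S=40.8735 payoff=74.9965 vs cont=72.8316 → 74.9965 [stop]  node(8,2) S=63.4886 payoff=52.3814 vs cont=50.2166 → 52.3814 [stop]  node(8,3) S=98.6163 payoff=17.2537 vs cont=18.4590 → 18.4590 [wait]  node(8,4) S=153.1800 payoff=0.0000 vs cont=0.0000 → 0.0000 [wait]  node(8,5) S=237.9334 payoff=0.0000 vs cont=0.0000 → 0.0000 [wait]  node(8,6) S=369.5802 payoff=0.0000 vs cont=0.0000 → 0.0000 [wait]  node(8,7) S=574.0662 payoff=0.0000 vs cont=0.0000 → 0.0000 [wait]  node(8,8) S=891.6929 payoff=0.0000 vs cont=0.0000 → 0.0000 [wait]  ⇒ S*(8)=63.4886
t_7: node(7,0) S=32.7956 payoff=83.0744 vs cont=80.9096 → 83.0744 [stop]  node(7,1) S=50.9412 payoff=64.9288 vs cont=62.7640 → 64.9288 [stop]  node(7,2) S=79.1265 payoff=36.7435 vs cont=35.1559 → 36.7435 [stop]  node(7,3) S=122.9067 payoff=0.0000 vs cont=9.2733 → 9.2733 [wait]  node(7,4) S=190.9100 payoff=0.0000 vs cont=0.0000 → 0.0000 [wait]  node(7,5) S=296.5392 payoff=0.0000 vs cont=0.0000 → 0.0000 [wait]  node(7,6) S=460.6121 payoff=0.0000 vs cont=0.0000 → 0.0000 [wait]  node(7,7) S=715.4655 payoff=0.0000 vs cont=0.0000 → 0.0000 [wait]  ⇒ S*(7)=79.1265
t_6: node(6,0) S=40.8735 payoff=74.9965 vs cont=72.8316 → 74.9965 [stop]  node(6,1) S=63.4886 payoff=52.3814 vs cont=50.2166 → 52.3814 [stop]  node(6,2) S=98.6163 payoff=17.2537 vs cont=22.9004 → 22.9004 [wait]  node(6,3) S=153.1800 payoff=0.0000 vs cont=4.6587 → 4.6587 [wait]  node(6,4) S=237.9334 payoff=0.0000 vs cont=0.0000 → 0.0000 [wait]  node(6,5) S=369.5802 payoff=0.0000 vs cont=0.0000 → 0.0000 [wait]  node(6,6) S=574.0662 payoff=0.0000 vs cont=0.0000 → 0.0000 [wait]  ⇒ S*(6)=63.4886
t_5: node(5,0) S=50.9412 payoff=64.9288 vs cont=62.7640 → 64.9288 [stop]  node(5,1) S=79.1265 payoff=36.7435 vs cont=37.2831 → 37.2831 [wait]  node(5,2) S=122.9067 payoff=0.0000 vs cont=13.7358 → 13.7358 [wait]  node(5,3) S=190.9100 payoff=0.0000 vs cont=2.3404 → 2.3404 [wait]  node(5,4) S=296.5392 payoff=0.0000 vs cont=0.0000 → 0.0000 [wait]  node(5,5) S=460.6121 payoff=0.0000 vs cont=0.0000 → 0.0000 [wait]  ⇒ S*(5)=50.9412
t_4: node(4,0) S=63.4886 payoff=52.3814 vs cont=50.4751 → 52.3814 [stop]  node(4,1) S=98.6163 payoff=17.2537 vs cont=25.3088 → 25.3088 [wait]  node(4,2) S=153.1800 payoff=0.0000 vs cont=8.0215 → 8.0215 [wait]  node(4,3) S=237.9334 payoff=0.0000 vs cont=1.1758 → 1.1758 [wait]  node(4,4) S=369.5802 payoff=0.0000 vs cont=0.0000 → 0.0000 [wait]  ⇒ S*(4)=63.4886
t_3: node(3,0) S=79.1265 payoff=36.7435 vs cont=38.4366 → 38.4366 [wait]  node(3,1) S=122.9067 payoff=0.0000 vs cont=16.5563 → 16.5563 [wait]  node(3,2) S=190.9100 payoff=0.0000 vs cont=4.5929 → 4.5929 [wait]  node(3,3) S=296.5392 payoff=0.0000 vs cont=0.5907 → 0.5907 [wait]  ⇒ S*(3)=-
t_2: node(2,0) S=98.6163 payoff=17.2537 vs cont=27.2391 → 27.2391 [wait]  node(2,1) S=153.1800 payoff=0.0000 vs cont=10.5172 → 10.5172 [wait]  node(2,2) S=237.9334 payoff=0.0000 vs cont=2.5903 → 2.5903 [wait]  ⇒ S*(2)=-
t_1: node(1,0) S=122.9067 payoff=0.0000 vs cont=18.7214 → 18.7214 [wait]  node(1,1) S=190.9100 payoff=0.0000 vs cont=6.5242 → 6.5242 [wait]  ⇒ S*(1)=-
t_0: node(0,0) S=153.1800 payoff=0.0000 vs cont=12.5298 → 12.5298 [wait]  ⇒ S*(0)=-

price = 12.5298
boundary = - - - - 63.4886 50.9412 63.4886 79.1265 63.4886
tree:
12.5298
18.7214 6.5242
27.2391 10.5172 2.5903
38.4366 16.5563 4.5929 0.5907
52.3814 25.3088 8.0215 1.1758 0.0000
64.9288 37.2831 13.7358 2.3404 0.0000 0.0000
74.9965 52.3814 22.9004 4.6587 0.0000 0.0000 0.0000
83.0744 64.9288 36.7435 9.2733 0.0000 0.0000 0.0000 0.0000
89.5559 74.9965 52.3814 18.4590 0.0000 0.0000 0.0000 0.0000 0.0000
94.7564 83.0744 64.9288 36.7435 0.0000 0.0000 0.0000 0.0000 0.0000 0.0000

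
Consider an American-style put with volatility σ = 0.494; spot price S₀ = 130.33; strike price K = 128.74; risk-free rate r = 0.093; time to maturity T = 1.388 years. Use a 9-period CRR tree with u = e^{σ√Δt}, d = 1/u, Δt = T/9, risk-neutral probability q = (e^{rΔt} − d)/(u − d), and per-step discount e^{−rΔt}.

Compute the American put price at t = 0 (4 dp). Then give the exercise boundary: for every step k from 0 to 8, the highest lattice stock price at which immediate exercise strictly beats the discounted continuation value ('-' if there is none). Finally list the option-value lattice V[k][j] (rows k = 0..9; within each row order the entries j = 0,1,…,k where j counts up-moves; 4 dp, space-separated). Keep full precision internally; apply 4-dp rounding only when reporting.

params: Δt=0.15422 u=1.21410 d=0.82366 q=0.48865 e^(-rΔt)=0.98576
t_9 payoffs: 106.0011 95.2223 79.3340 55.9141 21.3926 0.0000 0.0000 0.0000 0.0000 0.0000
t_8: node(8,0) S=27.6071 payoff=101.1329 vs cont=99.2996 → 101.1329 [stop]  node(8,1) S=40.6937 payoff=88.0463 vs cont=86.2130 → 88.0463 [stop]  node(8,2) S=59.9836 payoff=68.7564 vs cont=66.9231 → 68.7564 [stop]  node(8,3) S=88.4176 payoff=40.3224 vs cont=38.4891 → 40.3224 [stop]  node(8,4) S=130.3300 payoff=0.0000 vs cont=10.7833 → 10.7833 [wait]  node(8,5) S=192.1101 payoff=0.0000 vs cont=0.0000 → 0.0000 [wait]  node(8,6) S=283.1756 payoff=0.0000 vs cont=0.0000 → 0.0000 [wait]  node(8,7) S=417.4089 payoff=0.0000 vs cont=0.0000 → 0.0000 [wait]  node(8,8) S=615.2724 payoff=0.0000 vs cont=0.0000 → 0.0000 [wait]  ⇒ S*(8)=88.4176
t_7: node(7,0) S=33.5177 payoff=95.2223 vs cont=93.3890 → 95.2223 [stop]  node(7,1) S=49.4060 payoff=79.3340 vs cont=77.5007 → 79.3340 [stop]  node(7,2) S=72.8259 payoff=55.9141 vs cont=54.0808 → 55.9141 [stop]  node(7,3) S=107.3474 payoff=21.3926 vs cont=25.5194 → 25.5194 [wait]  node(7,4) S=158.2331 payoff=0.0000 vs cont=5.4355 → 5.4355 [wait]  node(7,5) S=233.2400 payoff=0.0000 vs cont=0.0000 → 0.0000 [wait]  node(7,6) S=343.8023 payoff=0.0000 vs cont=0.0000 → 0.0000 [wait]  node(7,7) S=506.7742 payoff=0.0000 vs cont=0.0000 → 0.0000 [wait]  ⇒ S*(7)=72.8259
t_6: node(6,0) S=40.6937 payoff=88.0463 vs cont=86.2130 → 88.0463 [stop]  node(6,1) S=59.9836 payoff=68.7564 vs cont=66.9231 → 68.7564 [stop]  node(6,2) S=88.4176 payoff=40.3224 vs cont=40.4770 → 40.4770 [wait]  node(6,3) S=130.3300 payoff=0.0000 vs cont=15.4817 → 15.4817 [wait]  node(6,4) S=192.1101 payoff=0.0000 vs cont=2.7399 → 2.7399 [wait]  node(6,5) S=283.1756 payoff=0.0000 vs cont=0.0000 → 0.0000 [wait]  node(6,6) S=417.4089 payoff=0.0000 vs cont=0.0000 → 0.0000 [wait]  ⇒ S*(6)=59.9836
t_5: node(5,0) S=49.4060 payoff=79.3340 vs cont=77.5007 → 79.3340 [stop]  node(5,1) S=72.8259 payoff=55.9141 vs cont=54.1553 → 55.9141 [stop]  node(5,2) S=107.3474 payoff=21.3926 vs cont=27.8606 → 27.8606 [wait]  node(5,3) S=158.2331 payoff=0.0000 vs cont=9.1236 → 9.1236 [wait]  node(5,4) S=233.2400 payoff=0.0000 vs cont=1.3811 → 1.3811 [wait]  node(5,5) S=343.8023 payoff=0.0000 vs cont=0.0000 → 0.0000 [wait]  ⇒ S*(5)=72.8259
t_4: node(4,0) S=59.9836 payoff=68.7564 vs cont=66.9231 → 68.7564 [stop]  node(4,1) S=88.4176 payoff=40.3224 vs cont=41.6047 → 41.6047 [wait]  node(4,2) S=130.3300 payoff=0.0000 vs cont=18.4384 → 18.4384 [wait]  node(4,3) S=192.1101 payoff=0.0000 vs cont=5.2642 → 5.2642 [wait]  node(4,4) S=283.1756 payoff=0.0000 vs cont=0.6962 → 0.6962 [wait]  ⇒ S*(4)=59.9836
t_3: node(3,0) S=72.8259 payoff=55.9141 vs cont=54.6985 → 55.9141 [stop]  node(3,1) S=107.3474 payoff=21.3926 vs cont=29.8532 → 29.8532 [wait]  node(3,2) S=158.2331 payoff=0.0000 vs cont=11.8299 → 11.8299 [wait]  node(3,3) S=233.2400 payoff=0.0000 vs cont=2.9888 → 2.9888 [wait]  ⇒ S*(3)=72.8259
t_2: node(2,0) S=88.4176 payoff=40.3224 vs cont=42.5645 → 42.5645 [wait]  node(2,1) S=130.3300 payoff=0.0000 vs cont=20.7464 → 20.7464 [wait]  node(2,2) S=192.1101 payoff=0.0000 vs cont=7.4027 → 7.4027 [wait]  ⇒ S*(2)=-
t_1: node(1,0) S=107.3474 payoff=21.3926 vs cont=31.4487 → 31.4487 [wait]  node(1,1) S=158.2331 payoff=0.0000 vs cont=14.0234 → 14.0234 [wait]  ⇒ S*(1)=-
t_0: node(0,0) S=130.3300 payoff=0.0000 vs cont=22.6072 → 22.6072 [wait]  ⇒ S*(0)=-

price = 22.6072
boundary = - - - 72.8259 59.9836 72.8259 59.9836 72.8259 88.4176
tree:
22.6072
31.4487 14.0234
42.5645 20.7464 7.4027
55.9141 29.8532 11.8299 2.9888
68.7564 41.6047 18.4384 5.2642 0.6962
79.3340 55.9141 27.8606 9.1236 1.3811 0.0000
88.0463 68.7564 40.4770 15.4817 2.7399 0.0000 0.0000
95.2223 79.3340 55.9141 25.5194 5.4355 0.0000 0.0000 0.0000
101.1329 88.0463 68.7564 40.3224 10.7833 0.0000 0.0000 0.0000 0.0000
106.0011 95.2223 79.3340 55.9141 21.3926 0.0000 0.0000 0.0000 0.0000 0.0000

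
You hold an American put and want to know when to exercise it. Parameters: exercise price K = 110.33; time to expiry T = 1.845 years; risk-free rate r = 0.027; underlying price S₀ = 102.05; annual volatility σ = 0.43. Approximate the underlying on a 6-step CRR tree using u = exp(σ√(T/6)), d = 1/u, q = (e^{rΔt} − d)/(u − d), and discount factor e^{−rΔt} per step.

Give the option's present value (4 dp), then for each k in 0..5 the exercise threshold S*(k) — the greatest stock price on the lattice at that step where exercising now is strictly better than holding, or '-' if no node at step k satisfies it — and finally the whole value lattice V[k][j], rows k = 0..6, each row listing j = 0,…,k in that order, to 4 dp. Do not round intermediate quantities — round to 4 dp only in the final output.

price = 26.2876
boundary = - - - 49.9051 63.3433 80.4002
tree:
26.2876
36.0408 15.2236
47.6880 22.9128 6.4009
60.4249 33.4823 10.8212 1.2860
71.0122 46.9867 18.1098 2.3924 0.0000
79.3535 60.4249 29.9298 4.4508 0.0000 0.0000
85.9251 71.0122 46.9867 8.2800 0.0000 0.0000 0.0000

Δt=0.30750  u=1.26928  d=0.78785  q=0.45799  discount=0.99173
step 6 (expiry): payoffs max(K−S,0) = 85.9251 71.0122 46.9867 8.2800 0.0000 0.0000 0.0000
step 5: (k=5,j=0): S=30.9765, (K−S)⁺=79.3535, hold=78.4412 ⇒ V=79.3535 exercise | (k=5,j=1): S=49.9051, (K−S)⁺=60.4249, hold=59.5127 ⇒ V=60.4249 exercise | (k=5,j=2): S=80.4002, (K−S)⁺=29.9298, hold=29.0176 ⇒ V=29.9298 exercise | (k=5,j=3): S=129.5296, (K−S)⁺=0.0000, hold=4.4508 ⇒ V=4.4508 continue | (k=5,j=4): S=208.6801, (K−S)⁺=0.0000, hold=0.0000 ⇒ V=0.0000 continue | (k=5,j=5): S=336.1964, (K−S)⁺=0.0000, hold=0.0000 ⇒ V=0.0000 continue  boundary S*=80.4002
step 4: (k=4,j=0): S=39.3178, (K−S)⁺=71.0122, hold=70.1000 ⇒ V=71.0122 exercise | (k=4,j=1): S=63.3433, (K−S)⁺=46.9867, hold=46.0744 ⇒ V=46.9867 exercise | (k=4,j=2): S=102.0500, (K−S)⁺=8.2800, hold=18.1098 ⇒ V=18.1098 continue | (k=4,j=3): S=164.4088, (K−S)⁺=0.0000, hold=2.3924 ⇒ V=2.3924 continue | (k=4,j=4): S=264.8726, (K−S)⁺=0.0000, hold=0.0000 ⇒ V=0.0000 continue  boundary S*=63.3433
step 3: (k=3,j=0): S=49.9051, (K−S)⁺=60.4249, hold=59.5127 ⇒ V=60.4249 exercise | (k=3,j=1): S=80.4002, (K−S)⁺=29.9298, hold=33.4823 ⇒ V=33.4823 continue | (k=3,j=2): S=129.5296, (K−S)⁺=0.0000, hold=10.8212 ⇒ V=10.8212 continue | (k=3,j=3): S=208.6801, (K−S)⁺=0.0000, hold=1.2860 ⇒ V=1.2860 continue  boundary S*=49.9051
step 2: (k=2,j=0): S=63.3433, (K−S)⁺=46.9867, hold=47.6880 ⇒ V=47.6880 continue | (k=2,j=1): S=102.0500, (K−S)⁺=8.2800, hold=22.9128 ⇒ V=22.9128 continue | (k=2,j=2): S=164.4088, (K−S)⁺=0.0000, hold=6.4009 ⇒ V=6.4009 continue  boundary S*=-
step 1: (k=1,j=0): S=80.4002, (K−S)⁺=29.9298, hold=36.0408 ⇒ V=36.0408 continue | (k=1,j=1): S=129.5296, (K−S)⁺=0.0000, hold=15.2236 ⇒ V=15.2236 continue  boundary S*=-
step 0: (k=0,j=0): S=102.0500, (K−S)⁺=8.2800, hold=26.2876 ⇒ V=26.2876 continue  boundary S*=-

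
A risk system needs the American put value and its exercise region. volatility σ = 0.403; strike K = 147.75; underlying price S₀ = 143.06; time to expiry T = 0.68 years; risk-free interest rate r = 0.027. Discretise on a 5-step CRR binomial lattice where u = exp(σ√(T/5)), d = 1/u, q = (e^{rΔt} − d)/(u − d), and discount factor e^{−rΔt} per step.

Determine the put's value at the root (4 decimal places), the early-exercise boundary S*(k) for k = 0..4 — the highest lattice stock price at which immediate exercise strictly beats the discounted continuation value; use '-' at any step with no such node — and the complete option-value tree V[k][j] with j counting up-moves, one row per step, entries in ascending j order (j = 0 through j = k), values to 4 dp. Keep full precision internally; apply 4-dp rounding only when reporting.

Δt=0.13600  u=1.16023  d=0.86190  q=0.47524  discount=0.99633
step 5 (expiry): payoffs max(K−S,0) = 79.7050 56.1522 24.4470 0.0000 0.0000 0.0000
step 4: (k=4,j=0): S=78.9479, (K−S)⁺=68.8021, hold=68.2606 ⇒ V=68.8021 exercise | (k=4,j=1): S=106.2746, (K−S)⁺=41.4754, hold=40.9339 ⇒ V=41.4754 exercise | (k=4,j=2): S=143.0600, (K−S)⁺=4.6900, hold=12.7817 ⇒ V=12.7817 continue | (k=4,j=3): S=192.5782, (K−S)⁺=0.0000, hold=0.0000 ⇒ V=0.0000 continue | (k=4,j=4): S=259.2364, (K−S)⁺=0.0000, hold=0.0000 ⇒ V=0.0000 continue  boundary S*=106.2746
step 3: (k=3,j=0): S=91.5978, (K−S)⁺=56.1522, hold=55.6107 ⇒ V=56.1522 exercise | (k=3,j=1): S=123.3030, (K−S)⁺=24.4470, hold=27.7368 ⇒ V=27.7368 continue | (k=3,j=2): S=165.9826, (K−S)⁺=0.0000, hold=6.6827 ⇒ V=6.6827 continue | (k=3,j=3): S=223.4352, (K−S)⁺=0.0000, hold=0.0000 ⇒ V=0.0000 continue  boundary S*=91.5978
step 2: (k=2,j=0): S=106.2746, (K−S)⁺=41.4754, hold=42.4917 ⇒ V=42.4917 continue | (k=2,j=1): S=143.0600, (K−S)⁺=4.6900, hold=17.6660 ⇒ V=17.6660 continue | (k=2,j=2): S=192.5782, (K−S)⁺=0.0000, hold=3.4939 ⇒ V=3.4939 continue  boundary S*=-
step 1: (k=1,j=0): S=123.3030, (K−S)⁺=24.4470, hold=30.5809 ⇒ V=30.5809 continue | (k=1,j=1): S=165.9826, (K−S)⁺=0.0000, hold=10.8907 ⇒ V=10.8907 continue  boundary S*=-
step 0: (k=0,j=0): S=143.0600, (K−S)⁺=4.6900, hold=21.1454 ⇒ V=21.1454 continue  boundary S*=-

price = 21.1454
boundary = - - - 91.5978 106.2746
tree:
21.1454
30.5809 10.8907
42.4917 17.6660 3.4939
56.1522 27.7368 6.6827 0.0000
68.8021 41.4754 12.7817 0.0000 0.0000
79.7050 56.1522 24.4470 0.0000 0.0000 0.0000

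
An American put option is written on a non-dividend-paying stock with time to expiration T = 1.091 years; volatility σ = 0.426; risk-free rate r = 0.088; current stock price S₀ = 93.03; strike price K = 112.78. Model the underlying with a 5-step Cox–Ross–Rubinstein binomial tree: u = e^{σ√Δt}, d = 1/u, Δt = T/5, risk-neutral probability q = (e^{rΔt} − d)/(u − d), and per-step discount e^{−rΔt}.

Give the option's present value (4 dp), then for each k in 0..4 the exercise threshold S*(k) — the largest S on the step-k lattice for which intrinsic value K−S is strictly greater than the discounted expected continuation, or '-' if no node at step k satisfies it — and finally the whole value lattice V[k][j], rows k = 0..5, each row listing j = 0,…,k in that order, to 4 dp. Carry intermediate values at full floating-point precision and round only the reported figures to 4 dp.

params: Δt=0.21820 u=1.22017 d=0.81956 q=0.49881 e^(-rΔt)=0.98098
t_5 payoffs: 78.3834 61.5695 36.5367 0.0000 0.0000 0.0000
t_4: node(4,0) S=41.9699 payoff=70.8101 vs cont=68.6653 → 70.8101 [stop]  node(4,1) S=62.4856 payoff=50.2944 vs cont=48.1495 → 50.2944 [stop]  node(4,2) S=93.0300 payoff=19.7500 vs cont=17.9636 → 19.7500 [stop]  node(4,3) S=138.5051 payoff=0.0000 vs cont=0.0000 → 0.0000 [wait]  node(4,4) S=206.2095 payoff=0.0000 vs cont=0.0000 → 0.0000 [wait]  ⇒ S*(4)=93.0300
t_3: node(3,0) S=51.2105 payoff=61.5695 vs cont=59.4246 → 61.5695 [stop]  node(3,1) S=76.2433 payoff=36.5367 vs cont=34.3918 → 36.5367 [stop]  node(3,2) S=113.5127 payoff=0.0000 vs cont=9.7103 → 9.7103 [wait]  node(3,3) S=169.0002 payoff=0.0000 vs cont=0.0000 → 0.0000 [wait]  ⇒ S*(3)=76.2433
t_2: node(2,0) S=62.4856 payoff=50.2944 vs cont=48.1495 → 50.2944 [stop]  node(2,1) S=93.0300 payoff=19.7500 vs cont=22.7151 → 22.7151 [wait]  node(2,2) S=138.5051 payoff=0.0000 vs cont=4.7742 → 4.7742 [wait]  ⇒ S*(2)=62.4856
t_1: node(1,0) S=76.2433 payoff=36.5367 vs cont=35.8427 → 36.5367 [stop]  node(1,1) S=113.5127 payoff=0.0000 vs cont=13.5042 → 13.5042 [wait]  ⇒ S*(1)=76.2433
t_0: node(0,0) S=93.0300 payoff=19.7500 vs cont=24.5715 → 24.5715 [wait]  ⇒ S*(0)=-

price = 24.5715
boundary = - 76.2433 62.4856 76.2433 93.0300
tree:
24.5715
36.5367 13.5042
50.2944 22.7151 4.7742
61.5695 36.5367 9.7103 0.0000
70.8101 50.2944 19.7500 0.0000 0.0000
78.3834 61.5695 36.5367 0.0000 0.0000 0.0000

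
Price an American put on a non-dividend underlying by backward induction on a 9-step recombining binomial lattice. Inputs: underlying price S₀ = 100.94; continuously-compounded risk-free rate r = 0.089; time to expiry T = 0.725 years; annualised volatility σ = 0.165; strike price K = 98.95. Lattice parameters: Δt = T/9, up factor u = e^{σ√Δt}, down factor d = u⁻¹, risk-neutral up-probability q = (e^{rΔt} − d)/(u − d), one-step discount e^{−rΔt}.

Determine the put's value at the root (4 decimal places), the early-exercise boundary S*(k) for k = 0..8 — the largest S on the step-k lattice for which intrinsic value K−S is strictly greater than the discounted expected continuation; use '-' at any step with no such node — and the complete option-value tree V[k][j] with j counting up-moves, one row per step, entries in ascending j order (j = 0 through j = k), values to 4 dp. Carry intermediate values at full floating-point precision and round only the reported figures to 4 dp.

params: Δt=0.08056 u=1.04794 d=0.95425 q=0.56509 e^(-rΔt)=0.99286
t_9 payoffs: 32.7256 26.2232 19.0822 11.2402 2.6281 0.0000 0.0000 0.0000 0.0000 0.0000
t_8: node(8,0) S=69.3995 payoff=29.5505 vs cont=28.8436 → 29.5505 [stop]  node(8,1) S=76.2137 payoff=22.7363 vs cont=22.0294 → 22.7363 [stop]  node(8,2) S=83.6970 payoff=15.2530 vs cont=14.5461 → 15.2530 [stop]  node(8,3) S=91.9150 payoff=7.0350 vs cont=6.3281 → 7.0350 [stop]  node(8,4) S=100.9400 payoff=0.0000 vs cont=1.1348 → 1.1348 [wait]  node(8,5) S=110.8511 payoff=0.0000 vs cont=0.0000 → 0.0000 [wait]  node(8,6) S=121.7354 payoff=0.0000 vs cont=0.0000 → 0.0000 [wait]  node(8,7) S=133.6883 payoff=0.0000 vs cont=0.0000 → 0.0000 [wait]  node(8,8) S=146.8149 payoff=0.0000 vs cont=0.0000 → 0.0000 [wait]  ⇒ S*(8)=91.9150
t_7: node(7,0) S=72.7268 payoff=26.2232 vs cont=25.5163 → 26.2232 [stop]  node(7,1) S=79.8678 payoff=19.0822 vs cont=18.3754 → 19.0822 [stop]  node(7,2) S=87.7098 payoff=11.2402 vs cont=10.5333 → 11.2402 [stop]  node(7,3) S=96.3219 payoff=2.6281 vs cont=3.6744 → 3.6744 [wait]  node(7,4) S=105.7795 payoff=0.0000 vs cont=0.4900 → 0.4900 [wait]  node(7,5) S=116.1658 payoff=0.0000 vs cont=0.0000 → 0.0000 [wait]  node(7,6) S=127.5719 payoff=0.0000 vs cont=0.0000 → 0.0000 [wait]  node(7,7) S=140.0980 payoff=0.0000 vs cont=0.0000 → 0.0000 [wait]  ⇒ S*(7)=87.7098
t_6: node(6,0) S=76.2137 payoff=22.7363 vs cont=22.0294 → 22.7363 [stop]  node(6,1) S=83.6970 payoff=15.2530 vs cont=14.5461 → 15.2530 [stop]  node(6,2) S=91.9150 payoff=7.0350 vs cont=6.9151 → 7.0350 [stop]  node(6,3) S=100.9400 payoff=0.0000 vs cont=1.8616 → 1.8616 [wait]  node(6,4) S=110.8511 payoff=0.0000 vs cont=0.2116 → 0.2116 [wait]  node(6,5) S=121.7354 payoff=0.0000 vs cont=0.0000 → 0.0000 [wait]  node(6,6) S=133.6883 payoff=0.0000 vs cont=0.0000 → 0.0000 [wait]  ⇒ S*(6)=91.9150
t_5: node(5,0) S=79.8678 payoff=19.0822 vs cont=18.3754 → 19.0822 [stop]  node(5,1) S=87.7098 payoff=11.2402 vs cont=10.5333 → 11.2402 [stop]  node(5,2) S=96.3219 payoff=2.6281 vs cont=4.0822 → 4.0822 [wait]  node(5,3) S=105.7795 payoff=0.0000 vs cont=0.9226 → 0.9226 [wait]  node(5,4) S=116.1658 payoff=0.0000 vs cont=0.0914 → 0.0914 [wait]  node(5,5) S=127.5719 payoff=0.0000 vs cont=0.0000 → 0.0000 [wait]  ⇒ S*(5)=87.7098
t_4: node(4,0) S=83.6970 payoff=15.2530 vs cont=14.5461 → 15.2530 [stop]  node(4,1) S=91.9150 payoff=7.0350 vs cont=7.1439 → 7.1439 [wait]  node(4,2) S=100.9400 payoff=0.0000 vs cont=2.2803 → 2.2803 [wait]  node(4,3) S=110.8511 payoff=0.0000 vs cont=0.4496 → 0.4496 [wait]  node(4,4) S=121.7354 payoff=0.0000 vs cont=0.0395 → 0.0395 [wait]  ⇒ S*(4)=83.6970
t_3: node(3,0) S=87.7098 payoff=11.2402 vs cont=10.5944 → 11.2402 [stop]  node(3,1) S=96.3219 payoff=2.6281 vs cont=4.3641 → 4.3641 [wait]  node(3,2) S=105.7795 payoff=0.0000 vs cont=1.2369 → 1.2369 [wait]  node(3,3) S=116.1658 payoff=0.0000 vs cont=0.2163 → 0.2163 [wait]  ⇒ S*(3)=87.7098
t_2: node(2,0) S=91.9150 payoff=7.0350 vs cont=7.3021 → 7.3021 [wait]  node(2,1) S=100.9400 payoff=0.0000 vs cont=2.5784 → 2.5784 [wait]  node(2,2) S=110.8511 payoff=0.0000 vs cont=0.6555 → 0.6555 [wait]  ⇒ S*(2)=-
t_1: node(1,0) S=96.3219 payoff=2.6281 vs cont=4.5997 → 4.5997 [wait]  node(1,1) S=105.7795 payoff=0.0000 vs cont=1.4811 → 1.4811 [wait]  ⇒ S*(1)=-
t_0: node(0,0) S=100.9400 payoff=0.0000 vs cont=2.8172 → 2.8172 [wait]  ⇒ S*(0)=-

price = 2.8172
boundary = - - - 87.7098 83.6970 87.7098 91.9150 87.7098 91.9150
tree:
2.8172
4.5997 1.4811
7.3021 2.5784 0.6555
11.2402 4.3641 1.2369 0.2163
15.2530 7.1439 2.2803 0.4496 0.0395
19.0822 11.2402 4.0822 0.9226 0.0914 0.0000
22.7363 15.2530 7.0350 1.8616 0.2116 0.0000 0.0000
26.2232 19.0822 11.2402 3.6744 0.4900 0.0000 0.0000 0.0000
29.5505 22.7363 15.2530 7.0350 1.1348 0.0000 0.0000 0.0000 0.0000
32.7256 26.2232 19.0822 11.2402 2.6281 0.0000 0.0000 0.0000 0.0000 0.0000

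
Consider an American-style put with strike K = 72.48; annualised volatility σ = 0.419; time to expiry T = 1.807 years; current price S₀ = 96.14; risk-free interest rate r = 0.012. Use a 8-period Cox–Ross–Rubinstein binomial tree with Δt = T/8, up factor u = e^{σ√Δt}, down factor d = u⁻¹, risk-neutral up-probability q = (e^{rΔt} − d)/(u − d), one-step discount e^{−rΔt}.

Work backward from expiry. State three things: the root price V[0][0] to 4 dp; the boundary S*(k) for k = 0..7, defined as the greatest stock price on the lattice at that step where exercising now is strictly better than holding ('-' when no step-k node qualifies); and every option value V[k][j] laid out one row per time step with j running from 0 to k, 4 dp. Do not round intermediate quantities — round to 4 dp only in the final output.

Δt=0.22587, u=1.22035, d=0.81944, q=0.45715, disc=e^(-rΔt)=0.99729
k=8 terminal: V=max(K-S,0) → 52.9349 43.3726 29.1318 7.9239 0.0000 0.0000 0.0000 0.0000 0.0000
k=7: j=0 S=23.8518 intr=48.6282 cont=48.4320 V=48.6282[EX]; j=1 S=35.5212 intr=36.9588 cont=36.7626 V=36.9588[EX]; j=2 S=52.8998 intr=19.5802 cont=19.3840 V=19.5802[EX]; j=3 S=78.7809 intr=0.0000 cont=4.2898 V=4.2898[hold]; j=4 S=117.3242 intr=0.0000 cont=0.0000 V=0.0000[hold]; j=5 S=174.7246 intr=0.0000 cont=0.0000 V=0.0000[hold]; j=6 S=260.2081 intr=0.0000 cont=0.0000 V=0.0000[hold]; j=7 S=387.5140 intr=0.0000 cont=0.0000 V=0.0000[hold]  S*(7)=52.8998
k=6: j=0 S=29.1074 intr=43.3726 cont=43.1764 V=43.3726[EX]; j=1 S=43.3482 intr=29.1318 cont=28.9356 V=29.1318[EX]; j=2 S=64.5561 intr=7.9239 cont=12.5561 V=12.5561[hold]; j=3 S=96.1400 intr=0.0000 cont=2.3224 V=2.3224[hold]; j=4 S=143.1762 intr=0.0000 cont=0.0000 V=0.0000[hold]; j=5 S=213.2247 intr=0.0000 cont=0.0000 V=0.0000[hold]; j=6 S=317.5441 intr=0.0000 cont=0.0000 V=0.0000[hold]  S*(6)=43.3482
k=5: j=0 S=35.5212 intr=36.9588 cont=36.7626 V=36.9588[EX]; j=1 S=52.8998 intr=19.5802 cont=21.4959 V=21.4959[hold]; j=2 S=78.7809 intr=0.0000 cont=7.8565 V=7.8565[hold]; j=3 S=117.3242 intr=0.0000 cont=1.2573 V=1.2573[hold]; j=4 S=174.7246 intr=0.0000 cont=0.0000 V=0.0000[hold]; j=5 S=260.2081 intr=0.0000 cont=0.0000 V=0.0000[hold]  S*(5)=35.5212
k=4: j=0 S=43.3482 intr=29.1318 cont=29.8090 V=29.8090[hold]; j=1 S=64.5561 intr=7.9239 cont=15.2193 V=15.2193[hold]; j=2 S=96.1400 intr=0.0000 cont=4.8266 V=4.8266[hold]; j=3 S=143.1762 intr=0.0000 cont=0.6807 V=0.6807[hold]; j=4 S=213.2247 intr=0.0000 cont=0.0000 V=0.0000[hold]  S*(4)=-
k=3: j=0 S=52.8998 intr=19.5802 cont=23.0767 V=23.0767[hold]; j=1 S=78.7809 intr=0.0000 cont=10.4399 V=10.4399[hold]; j=2 S=117.3242 intr=0.0000 cont=2.9233 V=2.9233[hold]; j=3 S=174.7246 intr=0.0000 cont=0.3685 V=0.3685[hold]  S*(3)=-
k=2: j=0 S=64.5561 intr=7.9239 cont=17.2530 V=17.2530[hold]; j=1 S=96.1400 intr=0.0000 cont=6.9848 V=6.9848[hold]; j=2 S=143.1762 intr=0.0000 cont=1.7506 V=1.7506[hold]  S*(2)=-
k=1: j=0 S=78.7809 intr=0.0000 cont=12.5249 V=12.5249[hold]; j=1 S=117.3242 intr=0.0000 cont=4.5796 V=4.5796[hold]  S*(1)=-
k=0: j=0 S=96.1400 intr=0.0000 cont=8.8686 V=8.8686[hold]  S*(0)=-

price = 8.8686
boundary = - - - - - 35.5212 43.3482 52.8998
tree:
8.8686
12.5249 4.5796
17.2530 6.9848 1.7506
23.0767 10.4399 2.9233 0.3685
29.8090 15.2193 4.8266 0.6807 0.0000
36.9588 21.4959 7.8565 1.2573 0.0000 0.0000
43.3726 29.1318 12.5561 2.3224 0.0000 0.0000 0.0000
48.6282 36.9588 19.5802 4.2898 0.0000 0.0000 0.0000 0.0000
52.9349 43.3726 29.1318 7.9239 0.0000 0.0000 0.0000 0.0000 0.0000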